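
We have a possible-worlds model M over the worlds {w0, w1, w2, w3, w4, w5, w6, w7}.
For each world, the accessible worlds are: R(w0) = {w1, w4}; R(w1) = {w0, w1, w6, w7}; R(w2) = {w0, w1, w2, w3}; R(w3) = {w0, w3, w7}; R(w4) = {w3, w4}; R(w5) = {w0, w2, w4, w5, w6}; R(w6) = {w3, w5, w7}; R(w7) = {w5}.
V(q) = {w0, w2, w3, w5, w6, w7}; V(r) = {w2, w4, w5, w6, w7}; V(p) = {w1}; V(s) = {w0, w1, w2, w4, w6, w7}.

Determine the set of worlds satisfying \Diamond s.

w0, w1, w2, w3, w4, w5, w6

Recall that \Diamond ψ holds at a world iff ψ holds at some accessible world.
Let φ = \Diamond s. Evaluate φ at each world:
  w0 (successors {w1, w4}): φ is true.
  w1 (successors {w0, w1, w6, w7}): φ is true.
  w2 (successors {w0, w1, w2, w3}): φ is true.
  w3 (successors {w0, w3, w7}): φ is true.
  w4 (successors {w3, w4}): φ is true.
  w5 (successors {w0, w2, w4, w5, w6}): φ is true.
  w6 (successors {w3, w5, w7}): φ is true.
  w7 (successors {w5}): φ is false.
For instance, at w2:
  At w2: \Diamond s requires s at some successor in {w0, w1, w2, w3}.
    s holds at w0, so \Diamond s is true at w2.
Satisfying worlds: {w0, w1, w2, w3, w4, w5, w6}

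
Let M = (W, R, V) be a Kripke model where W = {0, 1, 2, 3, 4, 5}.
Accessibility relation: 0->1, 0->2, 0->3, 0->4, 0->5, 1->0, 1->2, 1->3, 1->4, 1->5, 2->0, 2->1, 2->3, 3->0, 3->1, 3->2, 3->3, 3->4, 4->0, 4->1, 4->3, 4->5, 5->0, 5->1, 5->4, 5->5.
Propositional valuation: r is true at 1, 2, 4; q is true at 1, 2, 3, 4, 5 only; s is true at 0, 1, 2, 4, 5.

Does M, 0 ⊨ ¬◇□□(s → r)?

At 0: ◇□□(s → r) is false, so ¬◇□□(s → r) is true.
  At 0: ◇□□(s → r) requires □□(s → r) at some successor in {1, 2, 3, 4, 5}.
    At 1: □□(s → r) is false.
    At 2: □□(s → r) is false.
    At 3: □□(s → r) is false.
    At 4: □□(s → r) is false.
    At 5: □□(s → r) is false.
  So ◇□□(s → r) is false at 0.

Yes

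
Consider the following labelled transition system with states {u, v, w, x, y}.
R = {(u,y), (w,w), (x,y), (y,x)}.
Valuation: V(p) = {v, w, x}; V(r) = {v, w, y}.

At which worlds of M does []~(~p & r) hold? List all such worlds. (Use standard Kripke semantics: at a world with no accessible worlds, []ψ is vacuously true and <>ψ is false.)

v, w, y

Recall that []ψ holds at a world iff ψ holds at every accessible world, and <>ψ holds iff ψ holds at some accessible world.
Let φ = []~(~p & r). Evaluate φ at each world:
  u (successors {y}): φ is false.
  v (successors ∅): φ is true.
  w (successors {w}): φ is true.
  x (successors {y}): φ is false.
  y (successors {x}): φ is true.
For instance, at w:
  At w: []~(~p & r) requires ~(~p & r) at every successor {w}.
    At w: ~(~p & r) is true.
  So []~(~p & r) is true at w.
Satisfying worlds: {v, w, y}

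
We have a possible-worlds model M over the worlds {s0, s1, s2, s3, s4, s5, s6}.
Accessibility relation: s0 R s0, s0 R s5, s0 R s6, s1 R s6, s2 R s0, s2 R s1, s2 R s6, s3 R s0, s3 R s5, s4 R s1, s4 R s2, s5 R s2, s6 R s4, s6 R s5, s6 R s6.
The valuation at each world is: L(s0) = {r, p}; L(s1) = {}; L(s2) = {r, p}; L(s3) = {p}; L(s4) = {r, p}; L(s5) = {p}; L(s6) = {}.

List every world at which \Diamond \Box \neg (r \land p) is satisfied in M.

s2, s4

Let φ = \Diamond \Box \neg (r \land p). Evaluate φ at each world:
  s0 (successors {s0, s5, s6}): φ is false.
  s1 (successors {s6}): φ is false.
  s2 (successors {s0, s1, s6}): φ is true.
  s3 (successors {s0, s5}): φ is false.
  s4 (successors {s1, s2}): φ is true.
  s5 (successors {s2}): φ is false.
  s6 (successors {s4, s5, s6}): φ is false.
For instance, at s5:
  At s5: \Diamond \Box \neg (r \land p) requires \Box \neg (r \land p) at some successor in {s2}.
    At s2: \Box \neg (r \land p) is false.
  So \Diamond \Box \neg (r \land p) is false at s5.
Satisfying worlds: {s2, s4}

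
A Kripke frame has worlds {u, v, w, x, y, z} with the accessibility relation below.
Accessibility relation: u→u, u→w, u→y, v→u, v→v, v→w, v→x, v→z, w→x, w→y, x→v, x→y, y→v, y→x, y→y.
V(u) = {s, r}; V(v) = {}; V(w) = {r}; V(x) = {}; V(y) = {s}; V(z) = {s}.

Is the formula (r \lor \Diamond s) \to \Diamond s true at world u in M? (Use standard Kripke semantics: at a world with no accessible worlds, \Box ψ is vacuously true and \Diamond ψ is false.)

At u: r \lor \Diamond s is true, \Diamond s is true, so (r \lor \Diamond s) \to \Diamond s is true.
  At u: r is true, \Diamond s is true, so r \lor \Diamond s is true.
    At u: \Diamond s requires s at some successor in {u, w, y}.
      s holds at u, so \Diamond s is true at u.
  At u: \Diamond s requires s at some successor in {u, w, y}.
    s holds at u, so \Diamond s is true at u.

Yes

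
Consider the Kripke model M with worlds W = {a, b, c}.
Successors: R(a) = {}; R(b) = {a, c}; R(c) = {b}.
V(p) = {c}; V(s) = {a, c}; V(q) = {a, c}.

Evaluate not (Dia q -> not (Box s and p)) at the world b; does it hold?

At b: Dia q -> not (Box s and p) is true, so not (Dia q -> not (Box s and p)) is false.
  At b: Dia q is true, not (Box s and p) is true, so Dia q -> not (Box s and p) is true.
    At b: Dia q requires q at some successor in {a, c}.
      q holds at a, so Dia q is true at b.
    At b: Box s and p is false, so not (Box s and p) is true.
      At b: Box s is true, p is false, so Box s and p is false.

No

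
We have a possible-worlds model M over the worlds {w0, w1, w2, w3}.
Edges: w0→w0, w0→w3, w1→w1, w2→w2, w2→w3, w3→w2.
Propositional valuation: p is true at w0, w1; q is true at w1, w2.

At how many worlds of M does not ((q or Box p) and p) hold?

3

Recall that Box ψ holds at a world iff ψ holds at every accessible world, and Dia ψ holds iff ψ holds at some accessible world.
Let φ = not ((q or Box p) and p). Evaluate φ at each world:
  w0 (successors {w0, w3}): φ is true.
  w1 (successors {w1}): φ is false.
  w2 (successors {w2, w3}): φ is true.
  w3 (successors {w2}): φ is true.
For instance, at w1:
  At w1: (q or Box p) and p is true, so not ((q or Box p) and p) is false.
    At w1: q or Box p is true, p is true, so (q or Box p) and p is true.
      At w1: q is true, Box p is true, so q or Box p is true.
Satisfying worlds: {w0, w2, w3}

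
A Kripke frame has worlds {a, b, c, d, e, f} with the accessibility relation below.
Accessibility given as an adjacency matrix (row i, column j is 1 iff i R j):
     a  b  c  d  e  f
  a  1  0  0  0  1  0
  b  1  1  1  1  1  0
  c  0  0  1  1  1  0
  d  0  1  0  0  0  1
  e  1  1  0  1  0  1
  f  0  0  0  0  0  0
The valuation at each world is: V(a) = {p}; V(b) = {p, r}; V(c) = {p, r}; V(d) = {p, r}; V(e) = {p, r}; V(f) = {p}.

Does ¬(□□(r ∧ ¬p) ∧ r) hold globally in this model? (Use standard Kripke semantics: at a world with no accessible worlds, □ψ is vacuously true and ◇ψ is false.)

Let φ = ¬(□□(r ∧ ¬p) ∧ r). Evaluate φ at each world:
  a (successors {a, e}): φ is true.
  b (successors {a, b, c, d, e}): φ is true.
  c (successors {c, d, e}): φ is true.
  d (successors {b, f}): φ is true.
  e (successors {a, b, d, f}): φ is true.
  f (successors ∅): φ is true.
For instance, at d:
  At d: □□(r ∧ ¬p) ∧ r is false, so ¬(□□(r ∧ ¬p) ∧ r) is true.
    At d: □□(r ∧ ¬p) is false, r is true, so □□(r ∧ ¬p) ∧ r is false.
      At d: □□(r ∧ ¬p) requires □(r ∧ ¬p) at every successor {b, f}.
        □(r ∧ ¬p) fails at b, so □□(r ∧ ¬p) is false at d.

Yes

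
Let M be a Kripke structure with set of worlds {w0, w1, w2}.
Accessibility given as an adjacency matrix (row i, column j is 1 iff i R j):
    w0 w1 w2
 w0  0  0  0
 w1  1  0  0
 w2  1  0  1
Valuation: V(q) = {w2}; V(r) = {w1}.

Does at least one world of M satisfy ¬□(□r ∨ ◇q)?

Let φ = ¬□(□r ∨ ◇q). Evaluate φ at each world:
  w0 (successors ∅): φ is false.
  w1 (successors {w0}): φ is false.
  w2 (successors {w0, w2}): φ is false.
For instance, at w2:
  At w2: □(□r ∨ ◇q) is true, so ¬□(□r ∨ ◇q) is false.
    At w2: □(□r ∨ ◇q) requires □r ∨ ◇q at every successor {w0, w2}.
      At w0: □r ∨ ◇q is true.
      At w2: □r ∨ ◇q is true.
    So □(□r ∨ ◇q) is true at w2.

No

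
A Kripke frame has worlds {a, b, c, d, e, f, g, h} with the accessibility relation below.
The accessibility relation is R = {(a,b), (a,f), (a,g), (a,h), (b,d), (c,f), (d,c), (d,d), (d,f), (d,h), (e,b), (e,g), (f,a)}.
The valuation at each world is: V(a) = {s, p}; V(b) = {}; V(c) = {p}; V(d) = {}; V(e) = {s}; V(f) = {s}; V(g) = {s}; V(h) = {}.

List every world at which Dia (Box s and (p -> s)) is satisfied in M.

Let φ = Dia (Box s and (p -> s)). Evaluate φ at each world:
  a (successors {b, f, g, h}): φ is true.
  b (successors {d}): φ is false.
  c (successors {f}): φ is true.
  d (successors {c, d, f, h}): φ is true.
  e (successors {b, g}): φ is true.
  f (successors {a}): φ is false.
  g (successors ∅): φ is false.
  h (successors ∅): φ is false.
For instance, at f:
  At f: Dia (Box s and (p -> s)) requires Box s and (p -> s) at some successor in {a}.
    At a: Box s and (p -> s) is false.
  So Dia (Box s and (p -> s)) is false at f.
Satisfying worlds: {a, c, d, e}

a, c, d, e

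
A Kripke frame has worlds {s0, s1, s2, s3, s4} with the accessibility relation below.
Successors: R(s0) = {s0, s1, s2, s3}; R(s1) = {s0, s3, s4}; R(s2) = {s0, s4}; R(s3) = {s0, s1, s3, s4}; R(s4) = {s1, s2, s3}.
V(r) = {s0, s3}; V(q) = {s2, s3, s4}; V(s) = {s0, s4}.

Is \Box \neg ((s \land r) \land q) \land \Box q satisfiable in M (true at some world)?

Let φ = \Box \neg ((s \land r) \land q) \land \Box q. Evaluate φ at each world:
  s0 (successors {s0, s1, s2, s3}): φ is false.
  s1 (successors {s0, s3, s4}): φ is false.
  s2 (successors {s0, s4}): φ is false.
  s3 (successors {s0, s1, s3, s4}): φ is false.
  s4 (successors {s1, s2, s3}): φ is false.
For instance, at s4:
  At s4: \Box \neg ((s \land r) \land q) is true, \Box q is false, so \Box \neg ((s \land r) \land q) \land \Box q is false.
    At s4: \Box \neg ((s \land r) \land q) requires \neg ((s \land r) \land q) at every successor {s1, s2, s3}.
      At s1: \neg ((s \land r) \land q) is true.
      At s2: \neg ((s \land r) \land q) is true.
      At s3: \neg ((s \land r) \land q) is true.
    So \Box \neg ((s \land r) \land q) is true at s4.
    At s4: \Box q requires q at every successor {s1, s2, s3}.
      q fails at s1, so \Box q is false at s4.

No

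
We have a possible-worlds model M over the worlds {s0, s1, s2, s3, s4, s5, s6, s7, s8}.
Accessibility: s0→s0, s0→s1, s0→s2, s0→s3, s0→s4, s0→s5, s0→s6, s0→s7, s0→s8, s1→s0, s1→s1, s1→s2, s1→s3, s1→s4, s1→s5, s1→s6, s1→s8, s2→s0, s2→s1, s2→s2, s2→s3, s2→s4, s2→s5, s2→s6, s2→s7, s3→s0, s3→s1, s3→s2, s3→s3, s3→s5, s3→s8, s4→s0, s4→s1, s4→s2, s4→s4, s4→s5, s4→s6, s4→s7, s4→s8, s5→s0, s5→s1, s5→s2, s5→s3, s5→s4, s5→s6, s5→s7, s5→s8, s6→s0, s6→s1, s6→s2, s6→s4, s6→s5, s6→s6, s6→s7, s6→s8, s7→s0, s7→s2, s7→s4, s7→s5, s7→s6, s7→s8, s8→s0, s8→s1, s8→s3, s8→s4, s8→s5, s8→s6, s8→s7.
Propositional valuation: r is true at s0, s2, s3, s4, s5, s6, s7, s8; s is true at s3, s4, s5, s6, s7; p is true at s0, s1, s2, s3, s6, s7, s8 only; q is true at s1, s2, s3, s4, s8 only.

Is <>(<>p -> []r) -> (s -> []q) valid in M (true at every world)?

Let φ = <>(<>p -> []r) -> (s -> []q). Evaluate φ at each world:
  s0 (successors {s0, s1, s2, s3, s4, s5, s6, s7, s8}): φ is true.
  s1 (successors {s0, s1, s2, s3, s4, s5, s6, s8}): φ is true.
  s2 (successors {s0, s1, s2, s3, s4, s5, s6, s7}): φ is true.
  s3 (successors {s0, s1, s2, s3, s5, s8}): φ is true.
  s4 (successors {s0, s1, s2, s4, s5, s6, s7, s8}): φ is false.
  s5 (successors {s0, s1, s2, s3, s4, s6, s7, s8}): φ is false.
  s6 (successors {s0, s1, s2, s4, s5, s6, s7, s8}): φ is false.
  s7 (successors {s0, s2, s4, s5, s6, s8}): φ is true.
  s8 (successors {s0, s1, s3, s4, s5, s6, s7}): φ is true.
Detail at s4 (counterexample):
  At s4: <>(<>p -> []r) is true, s -> []q is false, so <>(<>p -> []r) -> (s -> []q) is false.
    At s4: <>(<>p -> []r) requires <>p -> []r at some successor in {s0, s1, s2, s4, s5, s6, s7, s8}.
      <>p -> []r holds at s7, so <>(<>p -> []r) is true at s4.
    At s4: s is true, []q is false, so s -> []q is false.
      At s4: []q requires q at every successor {s0, s1, s2, s4, s5, s6, s7, s8}.
        q fails at s0, so []q is false at s4.

No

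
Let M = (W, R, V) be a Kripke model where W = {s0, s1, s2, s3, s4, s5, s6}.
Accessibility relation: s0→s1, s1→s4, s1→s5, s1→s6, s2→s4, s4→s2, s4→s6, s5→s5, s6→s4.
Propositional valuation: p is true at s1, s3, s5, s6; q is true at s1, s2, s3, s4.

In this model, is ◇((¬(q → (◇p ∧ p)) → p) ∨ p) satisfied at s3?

At s3: no accessible worlds, so ◇((¬(q → (◇p ∧ p)) → p) ∨ p) is false.

No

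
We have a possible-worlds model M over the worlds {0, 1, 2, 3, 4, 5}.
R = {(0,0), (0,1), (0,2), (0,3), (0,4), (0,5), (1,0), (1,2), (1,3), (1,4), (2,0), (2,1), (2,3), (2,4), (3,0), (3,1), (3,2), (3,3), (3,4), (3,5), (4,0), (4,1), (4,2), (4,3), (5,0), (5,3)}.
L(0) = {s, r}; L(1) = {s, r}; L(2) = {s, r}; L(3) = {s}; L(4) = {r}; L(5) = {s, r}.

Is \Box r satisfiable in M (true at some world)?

Let φ = \Box r. Evaluate φ at each world:
  0 (successors {0, 1, 2, 3, 4, 5}): φ is false.
  1 (successors {0, 2, 3, 4}): φ is false.
  2 (successors {0, 1, 3, 4}): φ is false.
  3 (successors {0, 1, 2, 3, 4, 5}): φ is false.
  4 (successors {0, 1, 2, 3}): φ is false.
  5 (successors {0, 3}): φ is false.
For instance, at 1:
  At 1: \Box r requires r at every successor {0, 2, 3, 4}.
    r fails at 3, so \Box r is false at 1.

No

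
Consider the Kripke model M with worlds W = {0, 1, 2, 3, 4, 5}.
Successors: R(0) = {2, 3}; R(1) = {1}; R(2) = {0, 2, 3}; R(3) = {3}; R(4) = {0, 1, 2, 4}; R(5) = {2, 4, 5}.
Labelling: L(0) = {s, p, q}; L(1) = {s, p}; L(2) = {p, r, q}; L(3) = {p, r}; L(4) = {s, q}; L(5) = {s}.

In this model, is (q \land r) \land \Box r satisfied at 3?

At 3: q \land r is false, \Box r is true, so (q \land r) \land \Box r is false.
  At 3: \Box r requires r at every successor {3}.
    At 3: r is true.
  So \Box r is true at 3.

No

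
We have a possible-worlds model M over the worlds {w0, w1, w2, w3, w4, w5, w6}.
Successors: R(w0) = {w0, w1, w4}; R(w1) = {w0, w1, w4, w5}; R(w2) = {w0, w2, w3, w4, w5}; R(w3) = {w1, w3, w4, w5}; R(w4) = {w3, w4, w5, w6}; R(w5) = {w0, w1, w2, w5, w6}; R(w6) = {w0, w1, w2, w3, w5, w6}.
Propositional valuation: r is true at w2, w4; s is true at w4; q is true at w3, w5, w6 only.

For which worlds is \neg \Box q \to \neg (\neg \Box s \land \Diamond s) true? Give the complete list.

Let φ = \neg \Box q \to \neg (\neg \Box s \land \Diamond s). Evaluate φ at each world:
  w0 (successors {w0, w1, w4}): φ is false.
  w1 (successors {w0, w1, w4, w5}): φ is false.
  w2 (successors {w0, w2, w3, w4, w5}): φ is false.
  w3 (successors {w1, w3, w4, w5}): φ is false.
  w4 (successors {w3, w4, w5, w6}): φ is false.
  w5 (successors {w0, w1, w2, w5, w6}): φ is true.
  w6 (successors {w0, w1, w2, w3, w5, w6}): φ is true.
For instance, at w2:
  At w2: \neg \Box q is true, \neg (\neg \Box s \land \Diamond s) is false, so \neg \Box q \to \neg (\neg \Box s \land \Diamond s) is false.
    At w2: \Box q is false, so \neg \Box q is true.
      At w2: \Box q requires q at every successor {w0, w2, w3, w4, w5}.
        q fails at w0, so \Box q is false at w2.
    At w2: \neg \Box s \land \Diamond s is true, so \neg (\neg \Box s \land \Diamond s) is false.
      At w2: \neg \Box s is true, \Diamond s is true, so \neg \Box s \land \Diamond s is true.
Satisfying worlds: {w5, w6}

w5, w6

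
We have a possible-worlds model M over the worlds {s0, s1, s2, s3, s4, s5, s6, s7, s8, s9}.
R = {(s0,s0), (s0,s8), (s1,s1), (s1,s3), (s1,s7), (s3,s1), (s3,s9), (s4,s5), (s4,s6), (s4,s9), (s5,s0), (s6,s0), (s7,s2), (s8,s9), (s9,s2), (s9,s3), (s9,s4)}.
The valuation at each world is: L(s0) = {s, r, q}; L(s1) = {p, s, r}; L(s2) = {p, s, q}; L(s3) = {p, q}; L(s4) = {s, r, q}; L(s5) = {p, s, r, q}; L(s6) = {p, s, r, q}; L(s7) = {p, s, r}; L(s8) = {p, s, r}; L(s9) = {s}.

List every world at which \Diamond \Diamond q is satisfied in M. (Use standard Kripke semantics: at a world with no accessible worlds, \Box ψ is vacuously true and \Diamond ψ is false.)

Let φ = \Diamond \Diamond q. Evaluate φ at each world:
  s0 (successors {s0, s8}): φ is true.
  s1 (successors {s1, s3, s7}): φ is true.
  s2 (successors ∅): φ is false.
  s3 (successors {s1, s9}): φ is true.
  s4 (successors {s5, s6, s9}): φ is true.
  s5 (successors {s0}): φ is true.
  s6 (successors {s0}): φ is true.
  s7 (successors {s2}): φ is false.
  s8 (successors {s9}): φ is true.
  s9 (successors {s2, s3, s4}): φ is true.
For instance, at s3:
  At s3: \Diamond \Diamond q requires \Diamond q at some successor in {s1, s9}.
    \Diamond q holds at s1, so \Diamond \Diamond q is true at s3.
      At s1: \Diamond q requires q at some successor in {s1, s3, s7}.
        q holds at s3, so \Diamond q is true at s1.
Satisfying worlds: {s0, s1, s3, s4, s5, s6, s8, s9}

s0, s1, s3, s4, s5, s6, s8, s9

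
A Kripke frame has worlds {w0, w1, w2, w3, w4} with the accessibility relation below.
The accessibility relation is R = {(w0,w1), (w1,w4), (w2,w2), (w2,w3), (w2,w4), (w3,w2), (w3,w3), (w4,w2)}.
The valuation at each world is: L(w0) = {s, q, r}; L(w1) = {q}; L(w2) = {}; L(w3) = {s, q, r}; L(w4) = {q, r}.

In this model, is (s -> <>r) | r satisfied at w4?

Yes

Recall that <>ψ holds at a world iff ψ holds at some accessible world.
At w4: s -> <>r is true, r is true, so (s -> <>r) | r is true.
  At w4: s is false, <>r is false, so s -> <>r is true.
    At w4: <>r requires r at some successor in {w2}.
      At w2: r is false.
    So <>r is false at w4.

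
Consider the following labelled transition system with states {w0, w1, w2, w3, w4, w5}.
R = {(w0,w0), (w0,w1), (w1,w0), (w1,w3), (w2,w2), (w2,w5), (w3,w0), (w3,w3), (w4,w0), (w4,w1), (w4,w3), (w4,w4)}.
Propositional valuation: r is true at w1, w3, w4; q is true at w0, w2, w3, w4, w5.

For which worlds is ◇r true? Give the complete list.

Recall that ◇ψ holds at a world iff ψ holds at some accessible world.
Let φ = ◇r. Evaluate φ at each world:
  w0 (successors {w0, w1}): φ is true.
  w1 (successors {w0, w3}): φ is true.
  w2 (successors {w2, w5}): φ is false.
  w3 (successors {w0, w3}): φ is true.
  w4 (successors {w0, w1, w3, w4}): φ is true.
  w5 (successors ∅): φ is false.
For instance, at w1:
  At w1: ◇r requires r at some successor in {w0, w3}.
    r holds at w3, so ◇r is true at w1.
Satisfying worlds: {w0, w1, w3, w4}

w0, w1, w3, w4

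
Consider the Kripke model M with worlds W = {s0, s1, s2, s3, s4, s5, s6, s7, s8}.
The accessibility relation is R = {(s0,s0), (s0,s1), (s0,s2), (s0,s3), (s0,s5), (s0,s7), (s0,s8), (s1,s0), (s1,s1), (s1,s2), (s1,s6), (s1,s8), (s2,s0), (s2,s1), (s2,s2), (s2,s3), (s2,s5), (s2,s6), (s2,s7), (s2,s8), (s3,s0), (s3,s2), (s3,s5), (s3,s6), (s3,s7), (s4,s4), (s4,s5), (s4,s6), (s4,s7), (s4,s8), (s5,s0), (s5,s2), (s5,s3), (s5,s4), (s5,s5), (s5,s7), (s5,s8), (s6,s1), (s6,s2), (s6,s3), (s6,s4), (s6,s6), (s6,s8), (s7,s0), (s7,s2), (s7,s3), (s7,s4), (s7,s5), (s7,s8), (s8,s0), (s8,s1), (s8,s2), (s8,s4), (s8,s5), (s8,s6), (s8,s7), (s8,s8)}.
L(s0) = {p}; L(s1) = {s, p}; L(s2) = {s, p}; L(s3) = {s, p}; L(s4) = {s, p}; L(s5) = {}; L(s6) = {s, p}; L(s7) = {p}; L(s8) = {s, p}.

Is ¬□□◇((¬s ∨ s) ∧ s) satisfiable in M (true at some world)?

Let φ = ¬□□◇((¬s ∨ s) ∧ s). Evaluate φ at each world:
  s0 (successors {s0, s1, s2, s3, s5, s7, s8}): φ is false.
  s1 (successors {s0, s1, s2, s6, s8}): φ is false.
  s2 (successors {s0, s1, s2, s3, s5, s6, s7, s8}): φ is false.
  s3 (successors {s0, s2, s5, s6, s7}): φ is false.
  s4 (successors {s4, s5, s6, s7, s8}): φ is false.
  s5 (successors {s0, s2, s3, s4, s5, s7, s8}): φ is false.
  s6 (successors {s1, s2, s3, s4, s6, s8}): φ is false.
  s7 (successors {s0, s2, s3, s4, s5, s8}): φ is false.
  s8 (successors {s0, s1, s2, s4, s5, s6, s7, s8}): φ is false.
For instance, at s0:
  At s0: □□◇((¬s ∨ s) ∧ s) is true, so ¬□□◇((¬s ∨ s) ∧ s) is false.
    At s0: □□◇((¬s ∨ s) ∧ s) requires □◇((¬s ∨ s) ∧ s) at every successor {s0, s1, s2, s3, s5, s7, s8}.
      At s0: □◇((¬s ∨ s) ∧ s) is true.
      At s1: □◇((¬s ∨ s) ∧ s) is true.
      At s2: □◇((¬s ∨ s) ∧ s) is true.
      At s3: □◇((¬s ∨ s) ∧ s) is true.
      At s5: □◇((¬s ∨ s) ∧ s) is true.
      At s7: □◇((¬s ∨ s) ∧ s) is true.
      At s8: □◇((¬s ∨ s) ∧ s) is true.
    So □□◇((¬s ∨ s) ∧ s) is true at s0.

No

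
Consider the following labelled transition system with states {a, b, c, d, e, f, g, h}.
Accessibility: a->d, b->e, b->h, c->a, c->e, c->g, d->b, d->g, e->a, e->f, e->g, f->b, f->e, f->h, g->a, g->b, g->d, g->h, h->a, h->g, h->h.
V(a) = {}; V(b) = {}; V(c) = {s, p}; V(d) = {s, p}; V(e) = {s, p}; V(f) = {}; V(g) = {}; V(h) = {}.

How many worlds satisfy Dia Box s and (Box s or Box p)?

0

Let φ = Dia Box s and (Box s or Box p). Evaluate φ at each world:
  a (successors {d}): φ is false.
  b (successors {e, h}): φ is false.
  c (successors {a, e, g}): φ is false.
  d (successors {b, g}): φ is false.
  e (successors {a, f, g}): φ is false.
  f (successors {b, e, h}): φ is false.
  g (successors {a, b, d, h}): φ is false.
  h (successors {a, g, h}): φ is false.
For instance, at e:
  At e: Dia Box s is true, Box s or Box p is false, so Dia Box s and (Box s or Box p) is false.
    At e: Dia Box s requires Box s at some successor in {a, f, g}.
      Box s holds at a, so Dia Box s is true at e.
    At e: Box s is false, Box p is false, so Box s or Box p is false.
      At e: Box s requires s at every successor {a, f, g}.
        s fails at a, so Box s is false at e.
      At e: Box p requires p at every successor {a, f, g}.
        p fails at a, so Box p is false at e.
Satisfying worlds: none.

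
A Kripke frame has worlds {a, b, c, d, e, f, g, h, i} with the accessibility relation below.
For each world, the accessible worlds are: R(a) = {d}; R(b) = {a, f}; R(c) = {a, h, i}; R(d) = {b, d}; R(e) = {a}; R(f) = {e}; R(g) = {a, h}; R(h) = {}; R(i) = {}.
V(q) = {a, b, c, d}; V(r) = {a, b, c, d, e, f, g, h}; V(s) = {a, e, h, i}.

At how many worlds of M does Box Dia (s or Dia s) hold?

5

Let φ = Box Dia (s or Dia s). Evaluate φ at each world:
  a (successors {d}): φ is true.
  b (successors {a, f}): φ is false.
  c (successors {a, h, i}): φ is false.
  d (successors {b, d}): φ is true.
  e (successors {a}): φ is false.
  f (successors {e}): φ is true.
  g (successors {a, h}): φ is false.
  h (successors ∅): φ is true.
  i (successors ∅): φ is true.
For instance, at a:
  At a: Box Dia (s or Dia s) requires Dia (s or Dia s) at every successor {d}.
      At d: Dia (s or Dia s) requires s or Dia s at some successor in {b, d}.
        s or Dia s holds at b, so Dia (s or Dia s) is true at d.
  So Box Dia (s or Dia s) is true at a.
Satisfying worlds: {a, d, f, h, i}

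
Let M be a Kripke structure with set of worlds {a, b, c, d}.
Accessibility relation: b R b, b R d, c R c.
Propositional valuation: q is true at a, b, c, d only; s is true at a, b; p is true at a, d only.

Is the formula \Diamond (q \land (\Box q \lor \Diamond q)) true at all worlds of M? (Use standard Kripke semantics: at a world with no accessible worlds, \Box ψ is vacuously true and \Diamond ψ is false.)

No

Let φ = \Diamond (q \land (\Box q \lor \Diamond q)). Evaluate φ at each world:
  a (successors ∅): φ is false.
  b (successors {b, d}): φ is true.
  c (successors {c}): φ is true.
  d (successors ∅): φ is false.
Detail at a (counterexample):
  At a: no accessible worlds, so \Diamond (q \land (\Box q \lor \Diamond q)) is false.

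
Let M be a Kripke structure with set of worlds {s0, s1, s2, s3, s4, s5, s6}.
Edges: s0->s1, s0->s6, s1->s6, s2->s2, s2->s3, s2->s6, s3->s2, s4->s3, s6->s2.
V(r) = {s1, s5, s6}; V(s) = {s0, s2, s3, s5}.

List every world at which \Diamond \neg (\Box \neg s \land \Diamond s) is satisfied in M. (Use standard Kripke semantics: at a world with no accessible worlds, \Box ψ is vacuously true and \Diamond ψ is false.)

Recall that \Box ψ holds at a world iff ψ holds at every accessible world, and \Diamond ψ holds iff ψ holds at some accessible world.
Let φ = \Diamond \neg (\Box \neg s \land \Diamond s). Evaluate φ at each world:
  s0 (successors {s1, s6}): φ is true.
  s1 (successors {s6}): φ is true.
  s2 (successors {s2, s3, s6}): φ is true.
  s3 (successors {s2}): φ is true.
  s4 (successors {s3}): φ is true.
  s5 (successors ∅): φ is false.
  s6 (successors {s2}): φ is true.
For instance, at s6:
  At s6: \Diamond \neg (\Box \neg s \land \Diamond s) requires \neg (\Box \neg s \land \Diamond s) at some successor in {s2}.
    \neg (\Box \neg s \land \Diamond s) holds at s2, so \Diamond \neg (\Box \neg s \land \Diamond s) is true at s6.
      At s2: \Box \neg s \land \Diamond s is false, so \neg (\Box \neg s \land \Diamond s) is true.
Satisfying worlds: {s0, s1, s2, s3, s4, s6}

s0, s1, s2, s3, s4, s6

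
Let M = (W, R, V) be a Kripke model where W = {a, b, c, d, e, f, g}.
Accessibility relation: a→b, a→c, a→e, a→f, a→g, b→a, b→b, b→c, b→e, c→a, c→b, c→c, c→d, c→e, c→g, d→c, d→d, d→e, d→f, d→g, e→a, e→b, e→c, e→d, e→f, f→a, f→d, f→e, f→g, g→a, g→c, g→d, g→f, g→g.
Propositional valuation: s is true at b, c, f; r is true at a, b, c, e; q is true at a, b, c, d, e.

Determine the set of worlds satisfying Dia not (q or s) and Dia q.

a, c, d, f, g

Let φ = Dia not (q or s) and Dia q. Evaluate φ at each world:
  a (successors {b, c, e, f, g}): φ is true.
  b (successors {a, b, c, e}): φ is false.
  c (successors {a, b, c, d, e, g}): φ is true.
  d (successors {c, d, e, f, g}): φ is true.
  e (successors {a, b, c, d, f}): φ is false.
  f (successors {a, d, e, g}): φ is true.
  g (successors {a, c, d, f, g}): φ is true.
For instance, at b:
  At b: Dia not (q or s) is false, Dia q is true, so Dia not (q or s) and Dia q is false.
    At b: Dia not (q or s) requires not (q or s) at some successor in {a, b, c, e}.
      At a: not (q or s) is false.
      At b: not (q or s) is false.
      At c: not (q or s) is false.
      At e: not (q or s) is false.
    So Dia not (q or s) is false at b.
    At b: Dia q requires q at some successor in {a, b, c, e}.
      q holds at a, so Dia q is true at b.
Satisfying worlds: {a, c, d, f, g}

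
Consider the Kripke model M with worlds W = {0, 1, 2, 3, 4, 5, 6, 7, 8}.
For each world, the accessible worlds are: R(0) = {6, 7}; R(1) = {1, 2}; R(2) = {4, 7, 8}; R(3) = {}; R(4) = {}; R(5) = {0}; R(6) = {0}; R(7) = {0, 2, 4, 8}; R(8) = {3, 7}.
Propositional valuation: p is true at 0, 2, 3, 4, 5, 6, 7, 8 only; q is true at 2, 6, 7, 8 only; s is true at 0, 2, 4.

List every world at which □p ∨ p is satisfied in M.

Let φ = □p ∨ p. Evaluate φ at each world:
  0 (successors {6, 7}): φ is true.
  1 (successors {1, 2}): φ is false.
  2 (successors {4, 7, 8}): φ is true.
  3 (successors ∅): φ is true.
  4 (successors ∅): φ is true.
  5 (successors {0}): φ is true.
  6 (successors {0}): φ is true.
  7 (successors {0, 2, 4, 8}): φ is true.
  8 (successors {3, 7}): φ is true.
For instance, at 0:
  At 0: □p is true, p is true, so □p ∨ p is true.
    At 0: □p requires p at every successor {6, 7}.
      At 6: p is true.
      At 7: p is true.
    So □p is true at 0.
Satisfying worlds: {0, 2, 3, 4, 5, 6, 7, 8}

0, 2, 3, 4, 5, 6, 7, 8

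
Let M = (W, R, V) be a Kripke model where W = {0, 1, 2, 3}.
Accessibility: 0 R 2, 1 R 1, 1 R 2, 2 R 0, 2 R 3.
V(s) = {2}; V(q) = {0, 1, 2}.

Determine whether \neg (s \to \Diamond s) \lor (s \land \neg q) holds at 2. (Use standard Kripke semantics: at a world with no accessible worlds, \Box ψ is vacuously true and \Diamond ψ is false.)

At 2: \neg (s \to \Diamond s) is true, s \land \neg q is false, so \neg (s \to \Diamond s) \lor (s \land \neg q) is true.
  At 2: s \to \Diamond s is false, so \neg (s \to \Diamond s) is true.
    At 2: s is true, \Diamond s is false, so s \to \Diamond s is false.
      At 2: \Diamond s requires s at some successor in {0, 3}.
        At 0: s is false.
        At 3: s is false.
      So \Diamond s is false at 2.

Yes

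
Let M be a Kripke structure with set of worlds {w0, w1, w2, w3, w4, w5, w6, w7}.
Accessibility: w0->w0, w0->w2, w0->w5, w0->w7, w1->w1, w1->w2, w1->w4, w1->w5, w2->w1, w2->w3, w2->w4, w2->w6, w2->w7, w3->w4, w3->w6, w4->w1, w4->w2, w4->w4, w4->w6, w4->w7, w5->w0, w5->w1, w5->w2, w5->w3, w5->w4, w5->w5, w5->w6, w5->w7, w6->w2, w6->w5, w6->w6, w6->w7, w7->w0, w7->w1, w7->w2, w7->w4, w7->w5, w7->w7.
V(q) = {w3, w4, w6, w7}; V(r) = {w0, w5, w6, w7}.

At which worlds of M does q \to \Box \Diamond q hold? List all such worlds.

w0, w1, w2, w3, w4, w5, w6, w7

Let φ = q \to \Box \Diamond q. Evaluate φ at each world:
  w0 (successors {w0, w2, w5, w7}): φ is true.
  w1 (successors {w1, w2, w4, w5}): φ is true.
  w2 (successors {w1, w3, w4, w6, w7}): φ is true.
  w3 (successors {w4, w6}): φ is true.
  w4 (successors {w1, w2, w4, w6, w7}): φ is true.
  w5 (successors {w0, w1, w2, w3, w4, w5, w6, w7}): φ is true.
  w6 (successors {w2, w5, w6, w7}): φ is true.
  w7 (successors {w0, w1, w2, w4, w5, w7}): φ is true.
For instance, at w5:
  At w5: q is false, \Box \Diamond q is true, so q \to \Box \Diamond q is true.
    At w5: \Box \Diamond q requires \Diamond q at every successor {w0, w1, w2, w3, w4, w5, w6, w7}.
      At w0: \Diamond q is true.
      At w1: \Diamond q is true.
      At w2: \Diamond q is true.
      At w3: \Diamond q is true.
      At w4: \Diamond q is true.
      At w5: \Diamond q is true.
      At w6: \Diamond q is true.
      At w7: \Diamond q is true.
    So \Box \Diamond q is true at w5.
Satisfying worlds: {w0, w1, w2, w3, w4, w5, w6, w7}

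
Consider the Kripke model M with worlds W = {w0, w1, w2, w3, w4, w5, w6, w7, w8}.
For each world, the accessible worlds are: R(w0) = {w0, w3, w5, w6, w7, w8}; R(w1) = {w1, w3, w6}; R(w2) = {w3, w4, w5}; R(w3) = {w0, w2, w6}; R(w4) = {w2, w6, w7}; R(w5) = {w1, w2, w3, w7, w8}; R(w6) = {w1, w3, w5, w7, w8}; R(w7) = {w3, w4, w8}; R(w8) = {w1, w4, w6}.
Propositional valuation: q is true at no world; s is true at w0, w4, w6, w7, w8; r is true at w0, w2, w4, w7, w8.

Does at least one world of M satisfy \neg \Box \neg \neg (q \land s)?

Yes

Recall that \Box ψ holds at a world iff ψ holds at every accessible world, and \Diamond ψ holds iff ψ holds at some accessible world.
Let φ = \neg \Box \neg \neg (q \land s). Evaluate φ at each world:
  w0 (successors {w0, w3, w5, w6, w7, w8}): φ is true.
  w1 (successors {w1, w3, w6}): φ is true.
  w2 (successors {w3, w4, w5}): φ is true.
  w3 (successors {w0, w2, w6}): φ is true.
  w4 (successors {w2, w6, w7}): φ is true.
  w5 (successors {w1, w2, w3, w7, w8}): φ is true.
  w6 (successors {w1, w3, w5, w7, w8}): φ is true.
  w7 (successors {w3, w4, w8}): φ is true.
  w8 (successors {w1, w4, w6}): φ is true.
Detail at w0 (witness):
  At w0: \Box \neg \neg (q \land s) is false, so \neg \Box \neg \neg (q \land s) is true.
    At w0: \Box \neg \neg (q \land s) requires \neg \neg (q \land s) at every successor {w0, w3, w5, w6, w7, w8}.
      \neg \neg (q \land s) fails at w0, so \Box \neg \neg (q \land s) is false at w0.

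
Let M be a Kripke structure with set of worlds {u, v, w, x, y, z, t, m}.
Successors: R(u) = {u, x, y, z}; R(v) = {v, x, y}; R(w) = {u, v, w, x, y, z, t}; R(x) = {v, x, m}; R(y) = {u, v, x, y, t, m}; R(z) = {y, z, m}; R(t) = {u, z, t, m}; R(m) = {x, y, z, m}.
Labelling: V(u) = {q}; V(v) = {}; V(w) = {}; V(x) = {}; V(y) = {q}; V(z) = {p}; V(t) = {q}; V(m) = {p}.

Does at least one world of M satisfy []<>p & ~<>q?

Let φ = []<>p & ~<>q. Evaluate φ at each world:
  u (successors {u, x, y, z}): φ is false.
  v (successors {v, x, y}): φ is false.
  w (successors {u, v, w, x, y, z, t}): φ is false.
  x (successors {v, x, m}): φ is false.
  y (successors {u, v, x, y, t, m}): φ is false.
  z (successors {y, z, m}): φ is false.
  t (successors {u, z, t, m}): φ is false.
  m (successors {x, y, z, m}): φ is false.
For instance, at t:
  At t: []<>p is true, ~<>q is false, so []<>p & ~<>q is false.
    At t: []<>p requires <>p at every successor {u, z, t, m}.
      At u: <>p is true.
      At z: <>p is true.
      At t: <>p is true.
      At m: <>p is true.
    So []<>p is true at t.
    At t: <>q is true, so ~<>q is false.
      At t: <>q requires q at some successor in {u, z, t, m}.
        q holds at u, so <>q is true at t.

No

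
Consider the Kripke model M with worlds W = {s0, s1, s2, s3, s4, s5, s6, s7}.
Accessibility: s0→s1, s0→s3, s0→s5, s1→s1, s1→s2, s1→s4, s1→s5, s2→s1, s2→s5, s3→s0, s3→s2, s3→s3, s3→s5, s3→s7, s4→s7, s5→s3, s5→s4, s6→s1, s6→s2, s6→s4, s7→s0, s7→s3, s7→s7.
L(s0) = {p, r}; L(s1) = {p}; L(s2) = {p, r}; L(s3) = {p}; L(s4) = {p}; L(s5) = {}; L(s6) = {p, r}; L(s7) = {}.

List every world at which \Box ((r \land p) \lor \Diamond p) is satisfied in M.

s0, s2, s3, s4, s7

Let φ = \Box ((r \land p) \lor \Diamond p). Evaluate φ at each world:
  s0 (successors {s1, s3, s5}): φ is true.
  s1 (successors {s1, s2, s4, s5}): φ is false.
  s2 (successors {s1, s5}): φ is true.
  s3 (successors {s0, s2, s3, s5, s7}): φ is true.
  s4 (successors {s7}): φ is true.
  s5 (successors {s3, s4}): φ is false.
  s6 (successors {s1, s2, s4}): φ is false.
  s7 (successors {s0, s3, s7}): φ is true.
For instance, at s4:
  At s4: \Box ((r \land p) \lor \Diamond p) requires (r \land p) \lor \Diamond p at every successor {s7}.
      At s7: r \land p is false, \Diamond p is true, so (r \land p) \lor \Diamond p is true.
  So \Box ((r \land p) \lor \Diamond p) is true at s4.
Satisfying worlds: {s0, s2, s3, s4, s7}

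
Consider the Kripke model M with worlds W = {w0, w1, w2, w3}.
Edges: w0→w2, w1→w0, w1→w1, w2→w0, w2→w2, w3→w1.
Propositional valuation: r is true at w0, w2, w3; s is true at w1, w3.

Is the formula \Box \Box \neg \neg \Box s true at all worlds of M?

No

Let φ = \Box \Box \neg \neg \Box s. Evaluate φ at each world:
  w0 (successors {w2}): φ is false.
  w1 (successors {w0, w1}): φ is false.
  w2 (successors {w0, w2}): φ is false.
  w3 (successors {w1}): φ is false.
Detail at w0 (counterexample):
  At w0: \Box \Box \neg \neg \Box s requires \Box \neg \neg \Box s at every successor {w2}.
    \Box \neg \neg \Box s fails at w2, so \Box \Box \neg \neg \Box s is false at w0.
      At w2: \Box \neg \neg \Box s requires \neg \neg \Box s at every successor {w0, w2}.
        \neg \neg \Box s fails at w0, so \Box \neg \neg \Box s is false at w2.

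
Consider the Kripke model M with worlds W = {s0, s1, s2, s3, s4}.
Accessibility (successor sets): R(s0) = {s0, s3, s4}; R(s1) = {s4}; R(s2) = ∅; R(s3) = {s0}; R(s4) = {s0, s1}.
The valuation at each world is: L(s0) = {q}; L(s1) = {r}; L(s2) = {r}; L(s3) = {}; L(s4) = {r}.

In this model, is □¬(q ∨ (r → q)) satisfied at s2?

Yes

At s2: no accessible worlds, so □¬(q ∨ (r → q)) holds vacuously.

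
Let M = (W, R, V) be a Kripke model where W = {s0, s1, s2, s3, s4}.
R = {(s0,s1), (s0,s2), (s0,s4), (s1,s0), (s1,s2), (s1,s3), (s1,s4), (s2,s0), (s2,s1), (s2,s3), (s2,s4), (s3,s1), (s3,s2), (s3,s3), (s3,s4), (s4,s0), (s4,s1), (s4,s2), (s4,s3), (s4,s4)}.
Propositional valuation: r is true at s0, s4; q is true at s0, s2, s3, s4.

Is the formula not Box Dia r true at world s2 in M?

Recall that Box ψ holds at a world iff ψ holds at every accessible world, and Dia ψ holds iff ψ holds at some accessible world.
At s2: Box Dia r is true, so not Box Dia r is false.
  At s2: Box Dia r requires Dia r at every successor {s0, s1, s3, s4}.
    At s0: Dia r is true.
    At s1: Dia r is true.
    At s3: Dia r is true.
    At s4: Dia r is true.
  So Box Dia r is true at s2.

No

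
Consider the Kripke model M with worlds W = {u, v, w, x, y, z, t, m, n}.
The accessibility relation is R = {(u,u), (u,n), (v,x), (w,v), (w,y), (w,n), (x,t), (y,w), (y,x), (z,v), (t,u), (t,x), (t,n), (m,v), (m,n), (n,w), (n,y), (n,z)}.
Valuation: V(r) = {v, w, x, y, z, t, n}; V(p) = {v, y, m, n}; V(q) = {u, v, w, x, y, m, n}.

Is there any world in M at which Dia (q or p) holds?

Recall that Dia ψ holds at a world iff ψ holds at some accessible world.
Let φ = Dia (q or p). Evaluate φ at each world:
  u (successors {u, n}): φ is true.
  v (successors {x}): φ is true.
  w (successors {v, y, n}): φ is true.
  x (successors {t}): φ is false.
  y (successors {w, x}): φ is true.
  z (successors {v}): φ is true.
  t (successors {u, x, n}): φ is true.
  m (successors {v, n}): φ is true.
  n (successors {w, y, z}): φ is true.
Detail at u (witness):
  At u: Dia (q or p) requires q or p at some successor in {u, n}.
    q or p holds at u, so Dia (q or p) is true at u.

Yes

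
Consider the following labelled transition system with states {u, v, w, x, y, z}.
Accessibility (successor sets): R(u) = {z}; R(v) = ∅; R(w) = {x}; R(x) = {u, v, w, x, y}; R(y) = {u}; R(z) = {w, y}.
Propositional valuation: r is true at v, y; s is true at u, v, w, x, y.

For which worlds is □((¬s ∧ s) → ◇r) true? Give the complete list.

Recall that □ψ holds at a world iff ψ holds at every accessible world, and ◇ψ holds iff ψ holds at some accessible world.
Let φ = □((¬s ∧ s) → ◇r). Evaluate φ at each world:
  u (successors {z}): φ is true.
  v (successors ∅): φ is true.
  w (successors {x}): φ is true.
  x (successors {u, v, w, x, y}): φ is true.
  y (successors {u}): φ is true.
  z (successors {w, y}): φ is true.
For instance, at w:
  At w: □((¬s ∧ s) → ◇r) requires (¬s ∧ s) → ◇r at every successor {x}.
      At x: ¬s ∧ s is false, ◇r is true, so (¬s ∧ s) → ◇r is true.
  So □((¬s ∧ s) → ◇r) is true at w.
Satisfying worlds: {u, v, w, x, y, z}

u, v, w, x, y, z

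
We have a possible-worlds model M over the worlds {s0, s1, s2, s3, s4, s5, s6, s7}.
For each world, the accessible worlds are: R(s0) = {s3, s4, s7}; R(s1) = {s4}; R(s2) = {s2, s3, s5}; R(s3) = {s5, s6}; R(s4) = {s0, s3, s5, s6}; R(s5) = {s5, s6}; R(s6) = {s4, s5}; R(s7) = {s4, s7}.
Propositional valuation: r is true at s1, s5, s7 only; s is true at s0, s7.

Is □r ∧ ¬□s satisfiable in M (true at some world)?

No

Let φ = □r ∧ ¬□s. Evaluate φ at each world:
  s0 (successors {s3, s4, s7}): φ is false.
  s1 (successors {s4}): φ is false.
  s2 (successors {s2, s3, s5}): φ is false.
  s3 (successors {s5, s6}): φ is false.
  s4 (successors {s0, s3, s5, s6}): φ is false.
  s5 (successors {s5, s6}): φ is false.
  s6 (successors {s4, s5}): φ is false.
  s7 (successors {s4, s7}): φ is false.
For instance, at s4:
  At s4: □r is false, ¬□s is true, so □r ∧ ¬□s is false.
    At s4: □r requires r at every successor {s0, s3, s5, s6}.
      r fails at s0, so □r is false at s4.
    At s4: □s is false, so ¬□s is true.
      At s4: □s requires s at every successor {s0, s3, s5, s6}.
        s fails at s3, so □s is false at s4.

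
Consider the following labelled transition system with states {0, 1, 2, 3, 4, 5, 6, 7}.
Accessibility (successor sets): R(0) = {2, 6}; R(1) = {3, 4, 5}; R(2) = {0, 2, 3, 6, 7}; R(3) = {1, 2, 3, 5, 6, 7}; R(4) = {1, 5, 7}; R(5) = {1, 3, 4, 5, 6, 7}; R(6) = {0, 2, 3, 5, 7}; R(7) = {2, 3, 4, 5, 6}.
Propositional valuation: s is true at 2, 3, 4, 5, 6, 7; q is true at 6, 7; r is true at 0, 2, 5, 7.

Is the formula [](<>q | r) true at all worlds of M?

No

Let φ = [](<>q | r). Evaluate φ at each world:
  0 (successors {2, 6}): φ is true.
  1 (successors {3, 4, 5}): φ is true.
  2 (successors {0, 2, 3, 6, 7}): φ is true.
  3 (successors {1, 2, 3, 5, 6, 7}): φ is false.
  4 (successors {1, 5, 7}): φ is false.
  5 (successors {1, 3, 4, 5, 6, 7}): φ is false.
  6 (successors {0, 2, 3, 5, 7}): φ is true.
  7 (successors {2, 3, 4, 5, 6}): φ is true.
Detail at 3 (counterexample):
  At 3: [](<>q | r) requires <>q | r at every successor {1, 2, 3, 5, 6, 7}.
    <>q | r fails at 1, so [](<>q | r) is false at 3.
      At 1: <>q is false, r is false, so <>q | r is false.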